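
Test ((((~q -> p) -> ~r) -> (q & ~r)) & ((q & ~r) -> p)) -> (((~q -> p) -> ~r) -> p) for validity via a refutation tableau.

Valid

Assume the negation and expand:
Initial set: {~(((((~q -> p) -> ~r) -> (q & ~r)) & ((q & ~r) -> p)) -> (((~q -> p) -> ~r) -> p))}.
~(((((~q -> p) -> ~r) -> (q & ~r)) & ((q & ~r) -> p)) -> (((~q -> p) -> ~r) -> p)): α-rule — add ((((~q -> p) -> ~r) -> (q & ~r)) & ((q & ~r) -> p)), ~(((~q -> p) -> ~r) -> p).
((((~q -> p) -> ~r) -> (q & ~r)) & ((q & ~r) -> p)): α-rule — add (((~q -> p) -> ~r) -> (q & ~r)), ((q & ~r) -> p).
~(((~q -> p) -> ~r) -> p): α-rule — add ((~q -> p) -> ~r), ~p.
(((~q -> p) -> ~r) -> (q & ~r)): β-rule — branch into ~((~q -> p) -> ~r)  //  (q & ~r).
  branch 1 (add ~((~q -> p) -> ~r)):
    ~((~q -> p) -> ~r): α-rule — add (~q -> p), ~~r.
    ((q & ~r) -> p): β-rule — branch into ~(q & ~r)  //  p.
      branch 1.1 (add ~(q & ~r)):
        ((~q -> p) -> ~r): β-rule — branch into ~(~q -> p)  //  ~r.
          branch 1.1.1 (add ~(~q -> p)):
            ~(~q -> p): α-rule — add ~q, ~p.
            (~q -> p): β-rule — branch into ~~q  //  p.
              branch 1.1.1.1 (add ~~q):
                × closes — contains both q and ~q.
              branch 1.1.1.2 (add p):
                × closes — contains both p and ~p.
          branch 1.1.2 (add ~r):
            × closes — contains both r and ~r.
      branch 1.2 (add p):
        × closes — contains both p and ~p.
  branch 2 (add (q & ~r)):
    (q & ~r): α-rule — add q, ~r.
    ((q & ~r) -> p): β-rule — branch into ~(q & ~r)  //  p.
      branch 2.1 (add ~(q & ~r)):
        ((~q -> p) -> ~r): β-rule — branch into ~(~q -> p)  //  ~r.
          branch 2.1.1 (add ~(~q -> p)):
            ~(~q -> p): α-rule — add ~q, ~p.
            × closes — contains both q and ~q.
          branch 2.1.2 (add ~r):
            ~(q & ~r): β-rule — branch into ~q  //  ~~r.
              branch 2.1.2.1 (add ~q):
                × closes — contains both q and ~q.
              branch 2.1.2.2 (add ~~r):
                × closes — contains both r and ~r.
      branch 2.2 (add p):
        × closes — contains both p and ~p.
All 8 branches close.
Every branch closed, so the negation is unsatisfiable and the formula is valid.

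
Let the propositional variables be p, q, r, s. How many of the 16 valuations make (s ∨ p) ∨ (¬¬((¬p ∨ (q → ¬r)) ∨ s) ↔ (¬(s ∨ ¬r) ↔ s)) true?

14

Initial set: {((s ∨ p) ∨ (¬¬((¬p ∨ (q → ¬r)) ∨ s) ↔ (¬(s ∨ ¬r) ↔ s)))}.
((s ∨ p) ∨ (¬¬((¬p ∨ (q → ¬r)) ∨ s) ↔ (¬(s ∨ ¬r) ↔ s))): β-rule — branch into (s ∨ p)  //  (¬¬((¬p ∨ (q → ¬r)) ∨ s) ↔ (¬(s ∨ ¬r) ↔ s)).
  branch 1 (add (s ∨ p)):
    (s ∨ p): β-rule — branch into s  //  p.
      branch 1.1 (add s):
        ○ open, literals {s=true}.
      branch 1.2 (add p):
        ○ open, literals {p=true}.
  branch 2 (add (¬¬((¬p ∨ (q → ¬r)) ∨ s) ↔ (¬(s ∨ ¬r) ↔ s))):
    (¬¬((¬p ∨ (q → ¬r)) ∨ s) ↔ (¬(s ∨ ¬r) ↔ s)): β-rule — branch into ¬¬((¬p ∨ (q → ¬r)) ∨ s), (¬(s ∨ ¬r) ↔ s)  //  ¬¬¬((¬p ∨ (q → ¬r)) ∨ s), ¬(¬(s ∨ ¬r) ↔ s).
      branch 2.1 (add ¬¬((¬p ∨ (q → ¬r)) ∨ s), (¬(s ∨ ¬r) ↔ s)):
        ¬¬((¬p ∨ (q → ¬r)) ∨ s): drop double negation, giving ((¬p ∨ (q → ¬r)) ∨ s).
        (¬(s ∨ ¬r) ↔ s): β-rule — branch into ¬(s ∨ ¬r), s  //  ¬¬(s ∨ ¬r), ¬s.
          branch 2.1.1 (add ¬(s ∨ ¬r), s):
            ¬(s ∨ ¬r): α-rule — add ¬s, ¬¬r.
            × closes — contains both s and ¬s.
          branch 2.1.2 (add ¬¬(s ∨ ¬r), ¬s):
            ((¬p ∨ (q → ¬r)) ∨ s): β-rule — branch into (¬p ∨ (q → ¬r))  //  s.
              branch 2.1.2.1 (add (¬p ∨ (q → ¬r))):
                ¬¬(s ∨ ¬r): β-rule — branch into s  //  ¬r.
                  branch 2.1.2.1.1 (add s):
                    × closes — contains both s and ¬s.
                  branch 2.1.2.1.2 (add ¬r):
                    (¬p ∨ (q → ¬r)): β-rule — branch into ¬p  //  (q → ¬r).
                      branch 2.1.2.1.2.1 (add ¬p):
                        ○ open, literals {p=false, r=false, s=false}.
                      branch 2.1.2.1.2.2 (add (q → ¬r)):
                        (q → ¬r): β-rule — branch into ¬q  //  ¬r.
                          branch 2.1.2.1.2.2.1 (add ¬q):
                            ○ open, literals {q=false, r=false, s=false}.
                          branch 2.1.2.1.2.2.2 (add ¬r):
                            ○ open, literals {r=false, s=false}.
              branch 2.1.2.2 (add s):
                × closes — contains both s and ¬s.
      branch 2.2 (add ¬¬¬((¬p ∨ (q → ¬r)) ∨ s), ¬(¬(s ∨ ¬r) ↔ s)):
        ¬¬¬((¬p ∨ (q → ¬r)) ∨ s): drop double negation, giving ¬((¬p ∨ (q → ¬r)) ∨ s).
        ¬((¬p ∨ (q → ¬r)) ∨ s): α-rule — add ¬(¬p ∨ (q → ¬r)), ¬s.
        ¬(¬p ∨ (q → ¬r)): α-rule — add ¬¬p, ¬(q → ¬r).
        ¬(q → ¬r): α-rule — add q, ¬¬r.
        ¬(¬(s ∨ ¬r) ↔ s): β-rule — branch into ¬(s ∨ ¬r), ¬s  //  ¬¬(s ∨ ¬r), s.
          branch 2.2.1 (add ¬(s ∨ ¬r), ¬s):
            ¬(s ∨ ¬r): α-rule — add ¬s, ¬¬r.
            ○ open, literals {p=true, q=true, r=true, s=false}.
          branch 2.2.2 (add ¬¬(s ∨ ¬r), s):
            × closes — contains both s and ¬s.
4 branches closed, 6 open.
Each open branch fixes some atoms; the unmentioned ones are free. Counting distinct full assignments: branch {s=true} (p, q, r) contributes 8 new; branch {p=true} (q, r, s) contributes 4 new; branch {p=false, r=false, s=false} (q) contributes 2 new; branch {q=false, r=false, s=false} (p) contributes 0 new; branch {r=false, s=false} (p, q) contributes 0 new; branch {p=true, q=true, r=true, s=false} (none free) contributes 0 new. Total: 14.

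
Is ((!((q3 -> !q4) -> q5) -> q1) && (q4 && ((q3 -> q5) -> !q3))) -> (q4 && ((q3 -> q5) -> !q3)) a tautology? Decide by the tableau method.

Valid

Assume the negation and expand:
Initial set: {F (((!((q3 -> !q4) -> q5) -> q1) && (q4 && ((q3 -> q5) -> !q3))) -> (q4 && ((q3 -> q5) -> !q3)))}.
F (((!((q3 -> !q4) -> q5) -> q1) && (q4 && ((q3 -> q5) -> !q3))) -> (q4 && ((q3 -> q5) -> !q3))): α-rule — add T ((!((q3 -> !q4) -> q5) -> q1) && (q4 && ((q3 -> q5) -> !q3))), F (q4 && ((q3 -> q5) -> !q3)).
T ((!((q3 -> !q4) -> q5) -> q1) && (q4 && ((q3 -> q5) -> !q3))): α-rule — add T (!((q3 -> !q4) -> q5) -> q1), T (q4 && ((q3 -> q5) -> !q3)).
T (q4 && ((q3 -> q5) -> !q3)): α-rule — add T q4, T ((q3 -> q5) -> !q3).
F (q4 && ((q3 -> q5) -> !q3)): β-rule — branch into F q4  //  F ((q3 -> q5) -> !q3).
  branch 1 (add F q4):
    × closes — contains both q4 and !q4.
  branch 2 (add F ((q3 -> q5) -> !q3)):
    F ((q3 -> q5) -> !q3): α-rule — add T (q3 -> q5), F !q3.
    T (!((q3 -> !q4) -> q5) -> q1): β-rule — branch into F !((q3 -> !q4) -> q5)  //  T q1.
      branch 2.1 (add F !((q3 -> !q4) -> q5)):
        T ((q3 -> q5) -> !q3): β-rule — branch into F (q3 -> q5)  //  T !q3.
          branch 2.1.1 (add F (q3 -> q5)):
            F (q3 -> q5): α-rule — add T q3, F q5.
            T (q3 -> q5): β-rule — branch into F q3  //  T q5.
              branch 2.1.1.1 (add F q3):
                × closes — contains both q3 and !q3.
              branch 2.1.1.2 (add T q5):
                × closes — contains both q5 and !q5.
          branch 2.1.2 (add T !q3):
            × closes — contains both q3 and !q3.
      branch 2.2 (add T q1):
        T ((q3 -> q5) -> !q3): β-rule — branch into F (q3 -> q5)  //  T !q3.
          branch 2.2.1 (add F (q3 -> q5)):
            F (q3 -> q5): α-rule — add T q3, F q5.
            T (q3 -> q5): β-rule — branch into F q3  //  T q5.
              branch 2.2.1.1 (add F q3):
                × closes — contains both q3 and !q3.
              branch 2.2.1.2 (add T q5):
                × closes — contains both q5 and !q5.
          branch 2.2.2 (add T !q3):
            × closes — contains both q3 and !q3.
All 7 branches close.
Every branch closed, so the negation is unsatisfiable and the formula is valid.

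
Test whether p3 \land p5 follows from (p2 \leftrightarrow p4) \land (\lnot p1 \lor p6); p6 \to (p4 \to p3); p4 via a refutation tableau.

Initial set: {((p2 \leftrightarrow p4) \land (\lnot p1 \lor p6)); (p6 \to (p4 \to p3)); p4; \lnot (p3 \land p5)}.
((p2 \leftrightarrow p4) \land (\lnot p1 \lor p6)): α-rule — add (p2 \leftrightarrow p4), (\lnot p1 \lor p6).
(p6 \to (p4 \to p3)): β-rule — branch into \lnot p6  //  (p4 \to p3).
  branch 1 (add \lnot p6):
    \lnot (p3 \land p5): β-rule — branch into \lnot p3  //  \lnot p5.
      branch 1.1 (add \lnot p3):
        (p2 \leftrightarrow p4): β-rule — branch into p2, p4  //  \lnot p2, \lnot p4.
          branch 1.1.1 (add p2, p4):
            (\lnot p1 \lor p6): β-rule — branch into \lnot p1  //  p6.
              branch 1.1.1.1 (add \lnot p1):
                ○ open, literals {p1=F, p2=T, p3=F, p4=T, p6=F}.
              branch 1.1.1.2 (add p6):
                × closes — contains both p6 and \lnot p6.
          branch 1.1.2 (add \lnot p2, \lnot p4):
            × closes — contains both p4 and \lnot p4.
      branch 1.2 (add \lnot p5):
        (p2 \leftrightarrow p4): β-rule — branch into p2, p4  //  \lnot p2, \lnot p4.
          branch 1.2.1 (add p2, p4):
            (\lnot p1 \lor p6): β-rule — branch into \lnot p1  //  p6.
              branch 1.2.1.1 (add \lnot p1):
                ○ open, literals {p1=F, p2=T, p4=T, p5=F, p6=F}.
              branch 1.2.1.2 (add p6):
                × closes — contains both p6 and \lnot p6.
          branch 1.2.2 (add \lnot p2, \lnot p4):
            × closes — contains both p4 and \lnot p4.
  branch 2 (add (p4 \to p3)):
    \lnot (p3 \land p5): β-rule — branch into \lnot p3  //  \lnot p5.
      branch 2.1 (add \lnot p3):
        (p2 \leftrightarrow p4): β-rule — branch into p2, p4  //  \lnot p2, \lnot p4.
          branch 2.1.1 (add p2, p4):
            (\lnot p1 \lor p6): β-rule — branch into \lnot p1  //  p6.
              branch 2.1.1.1 (add \lnot p1):
                (p4 \to p3): β-rule — branch into \lnot p4  //  p3.
                  branch 2.1.1.1.1 (add \lnot p4):
                    × closes — contains both p4 and \lnot p4.
                  branch 2.1.1.1.2 (add p3):
                    × closes — contains both p3 and \lnot p3.
              branch 2.1.1.2 (add p6):
                (p4 \to p3): β-rule — branch into \lnot p4  //  p3.
                  branch 2.1.1.2.1 (add \lnot p4):
                    × closes — contains both p4 and \lnot p4.
                  branch 2.1.1.2.2 (add p3):
                    × closes — contains both p3 and \lnot p3.
          branch 2.1.2 (add \lnot p2, \lnot p4):
            × closes — contains both p4 and \lnot p4.
      branch 2.2 (add \lnot p5):
        (p2 \leftrightarrow p4): β-rule — branch into p2, p4  //  \lnot p2, \lnot p4.
          branch 2.2.1 (add p2, p4):
            (\lnot p1 \lor p6): β-rule — branch into \lnot p1  //  p6.
              branch 2.2.1.1 (add \lnot p1):
                (p4 \to p3): β-rule — branch into \lnot p4  //  p3.
                  branch 2.2.1.1.1 (add \lnot p4):
                    × closes — contains both p4 and \lnot p4.
                  branch 2.2.1.1.2 (add p3):
                    ○ open, literals {p1=F, p2=T, p3=T, p4=T, p5=F}.
              branch 2.2.1.2 (add p6):
                (p4 \to p3): β-rule — branch into \lnot p4  //  p3.
                  branch 2.2.1.2.1 (add \lnot p4):
                    × closes — contains both p4 and \lnot p4.
                  branch 2.2.1.2.2 (add p3):
                    ○ open, literals {p2=T, p3=T, p4=T, p5=F, p6=T}.
          branch 2.2.2 (add \lnot p2, \lnot p4):
            × closes — contains both p4 and \lnot p4.
12 branches closed, 4 open.
An open branch gives a countermodel: p1=F, p2=T, p3=F, p4=T, p6=F (unmentioned atoms arbitrary); the premises hold there but the conclusion fails.

No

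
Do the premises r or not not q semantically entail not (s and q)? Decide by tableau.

Initial set: {(r or not not q); not not (s and q)}.
not not (s and q): α-rule — add s, q.
(r or not not q): β-rule — branch into r  //  not not q.
  branch 1 (add r):
    ○ open, literals {q=1, r=1, s=1}.
  branch 2 (add not not q):
    not not q: drop double negation, giving q.
    ○ open, literals {q=1, s=1}.
0 branches closed, 2 open.
An open branch gives a countermodel: q=1, r=1, s=1 (unmentioned atoms arbitrary); the premises hold there but the conclusion fails.

No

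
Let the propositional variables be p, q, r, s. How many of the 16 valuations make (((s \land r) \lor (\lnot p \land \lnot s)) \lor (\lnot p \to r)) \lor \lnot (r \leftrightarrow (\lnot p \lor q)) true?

16

Initial set: {((((s \land r) \lor (\lnot p \land \lnot s)) \lor (\lnot p \to r)) \lor \lnot (r \leftrightarrow (\lnot p \lor q)))}.
((((s \land r) \lor (\lnot p \land \lnot s)) \lor (\lnot p \to r)) \lor \lnot (r \leftrightarrow (\lnot p \lor q))): β-rule — branch into (((s \land r) \lor (\lnot p \land \lnot s)) \lor (\lnot p \to r))  //  \lnot (r \leftrightarrow (\lnot p \lor q)).
  branch 1 (add (((s \land r) \lor (\lnot p \land \lnot s)) \lor (\lnot p \to r))):
    (((s \land r) \lor (\lnot p \land \lnot s)) \lor (\lnot p \to r)): β-rule — branch into ((s \land r) \lor (\lnot p \land \lnot s))  //  (\lnot p \to r).
      branch 1.1 (add ((s \land r) \lor (\lnot p \land \lnot s))):
        ((s \land r) \lor (\lnot p \land \lnot s)): β-rule — branch into (s \land r)  //  (\lnot p \land \lnot s).
          branch 1.1.1 (add (s \land r)):
            (s \land r): α-rule — add s, r.
            ○ open, literals {r=T, s=T}.
          branch 1.1.2 (add (\lnot p \land \lnot s)):
            (\lnot p \land \lnot s): α-rule — add \lnot p, \lnot s.
            ○ open, literals {p=F, s=F}.
      branch 1.2 (add (\lnot p \to r)):
        (\lnot p \to r): β-rule — branch into \lnot \lnot p  //  r.
          branch 1.2.1 (add \lnot \lnot p):
            ○ open, literals {p=T}.
          branch 1.2.2 (add r):
            ○ open, literals {r=T}.
  branch 2 (add \lnot (r \leftrightarrow (\lnot p \lor q))):
    \lnot (r \leftrightarrow (\lnot p \lor q)): β-rule — branch into r, \lnot (\lnot p \lor q)  //  \lnot r, (\lnot p \lor q).
      branch 2.1 (add r, \lnot (\lnot p \lor q)):
        \lnot (\lnot p \lor q): α-rule — add \lnot \lnot p, \lnot q.
        ○ open, literals {p=T, q=F, r=T}.
      branch 2.2 (add \lnot r, (\lnot p \lor q)):
        (\lnot p \lor q): β-rule — branch into \lnot p  //  q.
          branch 2.2.1 (add \lnot p):
            ○ open, literals {p=F, r=F}.
          branch 2.2.2 (add q):
            ○ open, literals {q=T, r=F}.
0 branches closed, 7 open.
Each open branch fixes some atoms; the unmentioned ones are free. Counting distinct full assignments: branch {r=T, s=T} (p, q) contributes 4 new; branch {p=F, s=F} (q, r) contributes 4 new; branch {p=T} (q, r, s) contributes 6 new; branch {r=T} (p, q, s) contributes 0 new; branch {p=T, q=F, r=T} (s) contributes 0 new; branch {p=F, r=F} (q, s) contributes 2 new; branch {q=T, r=F} (p, s) contributes 0 new. Total: 16.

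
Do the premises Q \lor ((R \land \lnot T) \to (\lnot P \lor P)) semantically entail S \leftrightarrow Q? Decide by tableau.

No

Initial set: {(Q \lor ((R \land \lnot T) \to (\lnot P \lor P))); \lnot (S \leftrightarrow Q)}.
(Q \lor ((R \land \lnot T) \to (\lnot P \lor P))): β-rule — branch into Q  //  ((R \land \lnot T) \to (\lnot P \lor P)).
  branch 1 (add Q):
    \lnot (S \leftrightarrow Q): β-rule — branch into S, \lnot Q  //  \lnot S, Q.
      branch 1.1 (add S, \lnot Q):
        × closes — contains both Q and \lnot Q.
      branch 1.2 (add \lnot S, Q):
        ○ open, literals {Q=T, S=F}.
  branch 2 (add ((R \land \lnot T) \to (\lnot P \lor P))):
    \lnot (S \leftrightarrow Q): β-rule — branch into S, \lnot Q  //  \lnot S, Q.
      branch 2.1 (add S, \lnot Q):
        ((R \land \lnot T) \to (\lnot P \lor P)): β-rule — branch into \lnot (R \land \lnot T)  //  (\lnot P \lor P).
          branch 2.1.1 (add \lnot (R \land \lnot T)):
            \lnot (R \land \lnot T): β-rule — branch into \lnot R  //  \lnot \lnot T.
              branch 2.1.1.1 (add \lnot R):
                ○ open, literals {Q=F, R=F, S=T}.
              branch 2.1.1.2 (add \lnot \lnot T):
                ○ open, literals {Q=F, S=T, T=T}.
          branch 2.1.2 (add (\lnot P \lor P)):
            (\lnot P \lor P): β-rule — branch into \lnot P  //  P.
              branch 2.1.2.1 (add \lnot P):
                ○ open, literals {P=F, Q=F, S=T}.
              branch 2.1.2.2 (add P):
                ○ open, literals {P=T, Q=F, S=T}.
      branch 2.2 (add \lnot S, Q):
        ((R \land \lnot T) \to (\lnot P \lor P)): β-rule — branch into \lnot (R \land \lnot T)  //  (\lnot P \lor P).
          branch 2.2.1 (add \lnot (R \land \lnot T)):
            \lnot (R \land \lnot T): β-rule — branch into \lnot R  //  \lnot \lnot T.
              branch 2.2.1.1 (add \lnot R):
                ○ open, literals {Q=T, R=F, S=F}.
              branch 2.2.1.2 (add \lnot \lnot T):
                ○ open, literals {Q=T, S=F, T=T}.
          branch 2.2.2 (add (\lnot P \lor P)):
            (\lnot P \lor P): β-rule — branch into \lnot P  //  P.
              branch 2.2.2.1 (add \lnot P):
                ○ open, literals {P=F, Q=T, S=F}.
              branch 2.2.2.2 (add P):
                ○ open, literals {P=T, Q=T, S=F}.
1 branch closed, 9 open.
An open branch gives a countermodel: Q=T, S=F (unmentioned atoms arbitrary); the premises hold there but the conclusion fails.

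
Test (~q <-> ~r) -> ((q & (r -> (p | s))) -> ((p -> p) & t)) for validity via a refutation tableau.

Assume the negation and expand:
Initial set: {~((~q <-> ~r) -> ((q & (r -> (p | s))) -> ((p -> p) & t)))}.
~((~q <-> ~r) -> ((q & (r -> (p | s))) -> ((p -> p) & t))): α-rule — add (~q <-> ~r), ~((q & (r -> (p | s))) -> ((p -> p) & t)).
~((q & (r -> (p | s))) -> ((p -> p) & t)): α-rule — add (q & (r -> (p | s))), ~((p -> p) & t).
(q & (r -> (p | s))): α-rule — add q, (r -> (p | s)).
(~q <-> ~r): β-rule — branch into ~q, ~r  //  ~~q, ~~r.
  branch 1 (add ~q, ~r):
    × closes — contains both q and ~q.
  branch 2 (add ~~q, ~~r):
    ~((p -> p) & t): β-rule — branch into ~(p -> p)  //  ~t.
      branch 2.1 (add ~(p -> p)):
        ~(p -> p): α-rule — add p, ~p.
        × closes — contains both p and ~p.
      branch 2.2 (add ~t):
        (r -> (p | s)): β-rule — branch into ~r  //  (p | s).
          branch 2.2.1 (add ~r):
            × closes — contains both r and ~r.
          branch 2.2.2 (add (p | s)):
            (p | s): β-rule — branch into p  //  s.
              branch 2.2.2.1 (add p):
                ○ open, literals {p=T, q=T, r=T, t=F}.
              branch 2.2.2.2 (add s):
                ○ open, literals {q=T, r=T, s=T, t=F}.
3 branches closed, 2 open.
An open branch gives a countermodel: p=T, q=T, r=T, t=F (unmentioned atoms arbitrary); under it the original formula is false.

Not valid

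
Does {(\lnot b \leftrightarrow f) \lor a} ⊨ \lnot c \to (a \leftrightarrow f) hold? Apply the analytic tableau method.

Initial set: {((\lnot b \leftrightarrow f) \lor a); \lnot (\lnot c \to (a \leftrightarrow f))}.
\lnot (\lnot c \to (a \leftrightarrow f)): α-rule — add \lnot c, \lnot (a \leftrightarrow f).
((\lnot b \leftrightarrow f) \lor a): β-rule — branch into (\lnot b \leftrightarrow f)  //  a.
  branch 1 (add (\lnot b \leftrightarrow f)):
    \lnot (a \leftrightarrow f): β-rule — branch into a, \lnot f  //  \lnot a, f.
      branch 1.1 (add a, \lnot f):
        (\lnot b \leftrightarrow f): β-rule — branch into \lnot b, f  //  \lnot \lnot b, \lnot f.
          branch 1.1.1 (add \lnot b, f):
            × closes — contains both f and \lnot f.
          branch 1.1.2 (add \lnot \lnot b, \lnot f):
            ○ open, literals {a=1, b=1, c=0, f=0}.
      branch 1.2 (add \lnot a, f):
        (\lnot b \leftrightarrow f): β-rule — branch into \lnot b, f  //  \lnot \lnot b, \lnot f.
          branch 1.2.1 (add \lnot b, f):
            ○ open, literals {a=0, b=0, c=0, f=1}.
          branch 1.2.2 (add \lnot \lnot b, \lnot f):
            × closes — contains both f and \lnot f.
  branch 2 (add a):
    \lnot (a \leftrightarrow f): β-rule — branch into a, \lnot f  //  \lnot a, f.
      branch 2.1 (add a, \lnot f):
        ○ open, literals {a=1, c=0, f=0}.
      branch 2.2 (add \lnot a, f):
        × closes — contains both a and \lnot a.
3 branches closed, 3 open.
An open branch gives a countermodel: a=1, b=1, c=0, f=0 (unmentioned atoms arbitrary); the premises hold there but the conclusion fails.

No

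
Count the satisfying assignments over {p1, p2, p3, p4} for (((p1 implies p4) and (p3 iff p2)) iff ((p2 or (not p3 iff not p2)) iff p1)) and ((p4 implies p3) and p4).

Initial set: {T ((((p1 implies p4) and (p3 iff p2)) iff ((p2 or (not p3 iff not p2)) iff p1)) and ((p4 implies p3) and p4))}.
T ((((p1 implies p4) and (p3 iff p2)) iff ((p2 or (not p3 iff not p2)) iff p1)) and ((p4 implies p3) and p4)): α-rule — add T (((p1 implies p4) and (p3 iff p2)) iff ((p2 or (not p3 iff not p2)) iff p1)), T ((p4 implies p3) and p4).
T ((p4 implies p3) and p4): α-rule — add T (p4 implies p3), T p4.
T (((p1 implies p4) and (p3 iff p2)) iff ((p2 or (not p3 iff not p2)) iff p1)): β-rule — branch into T ((p1 implies p4) and (p3 iff p2)), T ((p2 or (not p3 iff not p2)) iff p1)  //  F ((p1 implies p4) and (p3 iff p2)), F ((p2 or (not p3 iff not p2)) iff p1).
  branch 1 (add T ((p1 implies p4) and (p3 iff p2)), T ((p2 or (not p3 iff not p2)) iff p1)):
    T ((p1 implies p4) and (p3 iff p2)): α-rule — add T (p1 implies p4), T (p3 iff p2).
    T (p4 implies p3): β-rule — branch into F p4  //  T p3.
      branch 1.1 (add F p4):
        × closes — contains both p4 and not p4.
      branch 1.2 (add T p3):
        T ((p2 or (not p3 iff not p2)) iff p1): β-rule — branch into T (p2 or (not p3 iff not p2)), T p1  //  F (p2 or (not p3 iff not p2)), F p1.
          branch 1.2.1 (add T (p2 or (not p3 iff not p2)), T p1):
            T (p1 implies p4): β-rule — branch into F p1  //  T p4.
              branch 1.2.1.1 (add F p1):
                × closes — contains both p1 and not p1.
              branch 1.2.1.2 (add T p4):
                T (p3 iff p2): β-rule — branch into T p3, T p2  //  F p3, F p2.
                  branch 1.2.1.2.1 (add T p3, T p2):
                    T (p2 or (not p3 iff not p2)): β-rule — branch into T p2  //  T (not p3 iff not p2).
                      branch 1.2.1.2.1.1 (add T p2):
                        ○ open, literals {p1=T, p2=T, p3=T, p4=T}.
                      branch 1.2.1.2.1.2 (add T (not p3 iff not p2)):
                        T (not p3 iff not p2): β-rule — branch into T not p3, T not p2  //  F not p3, F not p2.
                          branch 1.2.1.2.1.2.1 (add T not p3, T not p2):
                            × closes — contains both p3 and not p3.
                          branch 1.2.1.2.1.2.2 (add F not p3, F not p2):
                            ○ open, literals {p1=T, p2=T, p3=T, p4=T}.
                  branch 1.2.1.2.2 (add F p3, F p2):
                    × closes — contains both p3 and not p3.
          branch 1.2.2 (add F (p2 or (not p3 iff not p2)), F p1):
            F (p2 or (not p3 iff not p2)): α-rule — add F p2, F (not p3 iff not p2).
            T (p1 implies p4): β-rule — branch into F p1  //  T p4.
              branch 1.2.2.1 (add F p1):
                T (p3 iff p2): β-rule — branch into T p3, T p2  //  F p3, F p2.
                  branch 1.2.2.1.1 (add T p3, T p2):
                    × closes — contains both p2 and not p2.
                  branch 1.2.2.1.2 (add F p3, F p2):
                    × closes — contains both p3 and not p3.
              branch 1.2.2.2 (add T p4):
                T (p3 iff p2): β-rule — branch into T p3, T p2  //  F p3, F p2.
                  branch 1.2.2.2.1 (add T p3, T p2):
                    × closes — contains both p2 and not p2.
                  branch 1.2.2.2.2 (add F p3, F p2):
                    × closes — contains both p3 and not p3.
  branch 2 (add F ((p1 implies p4) and (p3 iff p2)), F ((p2 or (not p3 iff not p2)) iff p1)):
    T (p4 implies p3): β-rule — branch into F p4  //  T p3.
      branch 2.1 (add F p4):
        × closes — contains both p4 and not p4.
      branch 2.2 (add T p3):
        F ((p1 implies p4) and (p3 iff p2)): β-rule — branch into F (p1 implies p4)  //  F (p3 iff p2).
          branch 2.2.1 (add F (p1 implies p4)):
            F (p1 implies p4): α-rule — add T p1, F p4.
            × closes — contains both p4 and not p4.
          branch 2.2.2 (add F (p3 iff p2)):
            F ((p2 or (not p3 iff not p2)) iff p1): β-rule — branch into T (p2 or (not p3 iff not p2)), F p1  //  F (p2 or (not p3 iff not p2)), T p1.
              branch 2.2.2.1 (add T (p2 or (not p3 iff not p2)), F p1):
                F (p3 iff p2): β-rule — branch into T p3, F p2  //  F p3, T p2.
                  branch 2.2.2.1.1 (add T p3, F p2):
                    T (p2 or (not p3 iff not p2)): β-rule — branch into T p2  //  T (not p3 iff not p2).
                      branch 2.2.2.1.1.1 (add T p2):
                        × closes — contains both p2 and not p2.
                      branch 2.2.2.1.1.2 (add T (not p3 iff not p2)):
                        T (not p3 iff not p2): β-rule — branch into T not p3, T not p2  //  F not p3, F not p2.
                          branch 2.2.2.1.1.2.1 (add T not p3, T not p2):
                            × closes — contains both p3 and not p3.
                          branch 2.2.2.1.1.2.2 (add F not p3, F not p2):
                            × closes — contains both p2 and not p2.
                  branch 2.2.2.1.2 (add F p3, T p2):
                    × closes — contains both p3 and not p3.
              branch 2.2.2.2 (add F (p2 or (not p3 iff not p2)), T p1):
                F (p2 or (not p3 iff not p2)): α-rule — add F p2, F (not p3 iff not p2).
                F (p3 iff p2): β-rule — branch into T p3, F p2  //  F p3, T p2.
                  branch 2.2.2.2.1 (add T p3, F p2):
                    F (not p3 iff not p2): β-rule — branch into T not p3, F not p2  //  F not p3, T not p2.
                      branch 2.2.2.2.1.1 (add T not p3, F not p2):
                        × closes — contains both p3 and not p3.
                      branch 2.2.2.2.1.2 (add F not p3, T not p2):
                        ○ open, literals {p1=T, p2=F, p3=T, p4=T}.
                  branch 2.2.2.2.2 (add F p3, T p2):
                    × closes — contains both p3 and not p3.
16 branches closed, 3 open.
Each open branch fixes some atoms; the unmentioned ones are free. Counting distinct full assignments: branch {p1=T, p2=T, p3=T, p4=T} (none free) contributes 1 new; branch {p1=T, p2=T, p3=T, p4=T} (none free) contributes 0 new; branch {p1=T, p2=F, p3=T, p4=T} (none free) contributes 1 new. Total: 2.

2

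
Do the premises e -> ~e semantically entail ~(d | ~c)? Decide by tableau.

Initial set: {(e -> ~e); ~~(d | ~c)}.
(e -> ~e): β-rule — branch into ~e  //  ~e.
  branch 1 (add ~e):
    ~~(d | ~c): β-rule — branch into d  //  ~c.
      branch 1.1 (add d):
        ○ open, literals {d=true, e=false}.
      branch 1.2 (add ~c):
        ○ open, literals {c=false, e=false}.
  branch 2 (add ~e):
    ~~(d | ~c): β-rule — branch into d  //  ~c.
      branch 2.1 (add d):
        ○ open, literals {d=true, e=false}.
      branch 2.2 (add ~c):
        ○ open, literals {c=false, e=false}.
0 branches closed, 4 open.
An open branch gives a countermodel: d=true, e=false (unmentioned atoms arbitrary); the premises hold there but the conclusion fails.

No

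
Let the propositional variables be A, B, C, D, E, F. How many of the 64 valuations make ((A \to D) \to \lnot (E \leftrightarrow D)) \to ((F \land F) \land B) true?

Initial set: {(((A \to D) \to \lnot (E \leftrightarrow D)) \to ((F \land F) \land B))}.
(((A \to D) \to \lnot (E \leftrightarrow D)) \to ((F \land F) \land B)): β-rule — branch into \lnot ((A \to D) \to \lnot (E \leftrightarrow D))  //  ((F \land F) \land B).
  branch 1 (add \lnot ((A \to D) \to \lnot (E \leftrightarrow D))):
    \lnot ((A \to D) \to \lnot (E \leftrightarrow D)): α-rule — add (A \to D), \lnot \lnot (E \leftrightarrow D).
    (A \to D): β-rule — branch into \lnot A  //  D.
      branch 1.1 (add \lnot A):
        \lnot \lnot (E \leftrightarrow D): β-rule — branch into E, D  //  \lnot E, \lnot D.
          branch 1.1.1 (add E, D):
            ○ open, literals {A=false, D=true, E=true}.
          branch 1.1.2 (add \lnot E, \lnot D):
            ○ open, literals {A=false, D=false, E=false}.
      branch 1.2 (add D):
        \lnot \lnot (E \leftrightarrow D): β-rule — branch into E, D  //  \lnot E, \lnot D.
          branch 1.2.1 (add E, D):
            ○ open, literals {D=true, E=true}.
          branch 1.2.2 (add \lnot E, \lnot D):
            × closes — contains both D and \lnot D.
  branch 2 (add ((F \land F) \land B)):
    ((F \land F) \land B): α-rule — add (F \land F), B.
    (F \land F): α-rule — add F, F.
    ○ open, literals {B=true, F=true}.
1 branch closed, 4 open.
Each open branch fixes some atoms; the unmentioned ones are free. Counting distinct full assignments: branch {A=false, D=true, E=true} (B, C, F) contributes 8 new; branch {A=false, D=false, E=false} (B, C, F) contributes 8 new; branch {D=true, E=true} (A, B, C, F) contributes 8 new; branch {B=true, F=true} (A, C, D, E) contributes 10 new. Total: 34.

34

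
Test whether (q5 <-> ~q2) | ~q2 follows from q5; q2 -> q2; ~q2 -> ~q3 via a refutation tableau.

Initial set: {T q5; T (q2 -> q2); T (~q2 -> ~q3); F ((q5 <-> ~q2) | ~q2)}.
F ((q5 <-> ~q2) | ~q2): α-rule — add F (q5 <-> ~q2), F ~q2.
T (q2 -> q2): β-rule — branch into F q2  //  T q2.
  branch 1 (add F q2):
    × closes — contains both q2 and ~q2.
  branch 2 (add T q2):
    T (~q2 -> ~q3): β-rule — branch into F ~q2  //  T ~q3.
      branch 2.1 (add F ~q2):
        F (q5 <-> ~q2): β-rule — branch into T q5, F ~q2  //  F q5, T ~q2.
          branch 2.1.1 (add T q5, F ~q2):
            ○ open, literals {q2=T, q5=T}.
          branch 2.1.2 (add F q5, T ~q2):
            × closes — contains both q5 and ~q5.
      branch 2.2 (add T ~q3):
        F (q5 <-> ~q2): β-rule — branch into T q5, F ~q2  //  F q5, T ~q2.
          branch 2.2.1 (add T q5, F ~q2):
            ○ open, literals {q2=T, q3=F, q5=T}.
          branch 2.2.2 (add F q5, T ~q2):
            × closes — contains both q5 and ~q5.
3 branches closed, 2 open.
An open branch gives a countermodel: q2=T, q5=T (unmentioned atoms arbitrary); the premises hold there but the conclusion fails.

No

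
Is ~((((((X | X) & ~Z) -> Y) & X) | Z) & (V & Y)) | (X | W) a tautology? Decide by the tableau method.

Not valid

Assume the negation and expand:
Initial set: {~(~((((((X | X) & ~Z) -> Y) & X) | Z) & (V & Y)) | (X | W))}.
~(~((((((X | X) & ~Z) -> Y) & X) | Z) & (V & Y)) | (X | W)): α-rule — add ~~((((((X | X) & ~Z) -> Y) & X) | Z) & (V & Y)), ~(X | W).
~~((((((X | X) & ~Z) -> Y) & X) | Z) & (V & Y)): α-rule — add (((((X | X) & ~Z) -> Y) & X) | Z), (V & Y).
~(X | W): α-rule — add ~X, ~W.
(V & Y): α-rule — add V, Y.
(((((X | X) & ~Z) -> Y) & X) | Z): β-rule — branch into ((((X | X) & ~Z) -> Y) & X)  //  Z.
  branch 1 (add ((((X | X) & ~Z) -> Y) & X)):
    ((((X | X) & ~Z) -> Y) & X): α-rule — add (((X | X) & ~Z) -> Y), X.
    × closes — contains both X and ~X.
  branch 2 (add Z):
    ○ open, literals {V=true, W=false, X=false, Y=true, Z=true}.
1 branch closed, 1 open.
An open branch gives a countermodel: V=true, W=false, X=false, Y=true, Z=true (unmentioned atoms arbitrary); under it the original formula is false.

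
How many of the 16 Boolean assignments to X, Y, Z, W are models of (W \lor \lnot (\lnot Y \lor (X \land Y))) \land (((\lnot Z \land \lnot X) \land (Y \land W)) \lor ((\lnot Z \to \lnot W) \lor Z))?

7

Initial set: {((W \lor \lnot (\lnot Y \lor (X \land Y))) \land (((\lnot Z \land \lnot X) \land (Y \land W)) \lor ((\lnot Z \to \lnot W) \lor Z)))}.
((W \lor \lnot (\lnot Y \lor (X \land Y))) \land (((\lnot Z \land \lnot X) \land (Y \land W)) \lor ((\lnot Z \to \lnot W) \lor Z))): α-rule — add (W \lor \lnot (\lnot Y \lor (X \land Y))), (((\lnot Z \land \lnot X) \land (Y \land W)) \lor ((\lnot Z \to \lnot W) \lor Z)).
(W \lor \lnot (\lnot Y \lor (X \land Y))): β-rule — branch into W  //  \lnot (\lnot Y \lor (X \land Y)).
  branch 1 (add W):
    (((\lnot Z \land \lnot X) \land (Y \land W)) \lor ((\lnot Z \to \lnot W) \lor Z)): β-rule — branch into ((\lnot Z \land \lnot X) \land (Y \land W))  //  ((\lnot Z \to \lnot W) \lor Z).
      branch 1.1 (add ((\lnot Z \land \lnot X) \land (Y \land W))):
        ((\lnot Z \land \lnot X) \land (Y \land W)): α-rule — add (\lnot Z \land \lnot X), (Y \land W).
        (\lnot Z \land \lnot X): α-rule — add \lnot Z, \lnot X.
        (Y \land W): α-rule — add Y, W.
        ○ open, literals {W=T, X=F, Y=T, Z=F}.
      branch 1.2 (add ((\lnot Z \to \lnot W) \lor Z)):
        ((\lnot Z \to \lnot W) \lor Z): β-rule — branch into (\lnot Z \to \lnot W)  //  Z.
          branch 1.2.1 (add (\lnot Z \to \lnot W)):
            (\lnot Z \to \lnot W): β-rule — branch into \lnot \lnot Z  //  \lnot W.
              branch 1.2.1.1 (add \lnot \lnot Z):
                ○ open, literals {W=T, Z=T}.
              branch 1.2.1.2 (add \lnot W):
                × closes — contains both W and \lnot W.
          branch 1.2.2 (add Z):
            ○ open, literals {W=T, Z=T}.
  branch 2 (add \lnot (\lnot Y \lor (X \land Y))):
    \lnot (\lnot Y \lor (X \land Y)): α-rule — add \lnot \lnot Y, \lnot (X \land Y).
    (((\lnot Z \land \lnot X) \land (Y \land W)) \lor ((\lnot Z \to \lnot W) \lor Z)): β-rule — branch into ((\lnot Z \land \lnot X) \land (Y \land W))  //  ((\lnot Z \to \lnot W) \lor Z).
      branch 2.1 (add ((\lnot Z \land \lnot X) \land (Y \land W))):
        ((\lnot Z \land \lnot X) \land (Y \land W)): α-rule — add (\lnot Z \land \lnot X), (Y \land W).
        (\lnot Z \land \lnot X): α-rule — add \lnot Z, \lnot X.
        (Y \land W): α-rule — add Y, W.
        \lnot (X \land Y): β-rule — branch into \lnot X  //  \lnot Y.
          branch 2.1.1 (add \lnot X):
            ○ open, literals {W=T, X=F, Y=T, Z=F}.
          branch 2.1.2 (add \lnot Y):
            × closes — contains both Y and \lnot Y.
      branch 2.2 (add ((\lnot Z \to \lnot W) \lor Z)):
        \lnot (X \land Y): β-rule — branch into \lnot X  //  \lnot Y.
          branch 2.2.1 (add \lnot X):
            ((\lnot Z \to \lnot W) \lor Z): β-rule — branch into (\lnot Z \to \lnot W)  //  Z.
              branch 2.2.1.1 (add (\lnot Z \to \lnot W)):
                (\lnot Z \to \lnot W): β-rule — branch into \lnot \lnot Z  //  \lnot W.
                  branch 2.2.1.1.1 (add \lnot \lnot Z):
                    ○ open, literals {X=F, Y=T, Z=T}.
                  branch 2.2.1.1.2 (add \lnot W):
                    ○ open, literals {W=F, X=F, Y=T}.
              branch 2.2.1.2 (add Z):
                ○ open, literals {X=F, Y=T, Z=T}.
          branch 2.2.2 (add \lnot Y):
            × closes — contains both Y and \lnot Y.
3 branches closed, 7 open.
Each open branch fixes some atoms; the unmentioned ones are free. Counting distinct full assignments: branch {W=T, X=F, Y=T, Z=F} (none free) contributes 1 new; branch {W=T, Z=T} (X, Y) contributes 4 new; branch {W=T, Z=T} (X, Y) contributes 0 new; branch {W=T, X=F, Y=T, Z=F} (none free) contributes 0 new; branch {X=F, Y=T, Z=T} (W) contributes 1 new; branch {W=F, X=F, Y=T} (Z) contributes 1 new; branch {X=F, Y=T, Z=T} (W) contributes 0 new. Total: 7.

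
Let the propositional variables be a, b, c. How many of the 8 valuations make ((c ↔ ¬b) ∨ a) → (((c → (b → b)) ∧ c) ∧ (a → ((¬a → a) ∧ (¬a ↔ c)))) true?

Initial set: {T (((c ↔ ¬b) ∨ a) → (((c → (b → b)) ∧ c) ∧ (a → ((¬a → a) ∧ (¬a ↔ c)))))}.
T (((c ↔ ¬b) ∨ a) → (((c → (b → b)) ∧ c) ∧ (a → ((¬a → a) ∧ (¬a ↔ c))))): β-rule — branch into F ((c ↔ ¬b) ∨ a)  //  T (((c → (b → b)) ∧ c) ∧ (a → ((¬a → a) ∧ (¬a ↔ c)))).
  branch 1 (add F ((c ↔ ¬b) ∨ a)):
    F ((c ↔ ¬b) ∨ a): α-rule — add F (c ↔ ¬b), F a.
    F (c ↔ ¬b): β-rule — branch into T c, F ¬b  //  F c, T ¬b.
      branch 1.1 (add T c, F ¬b):
        ○ open, literals {a=false, b=true, c=true}.
      branch 1.2 (add F c, T ¬b):
        ○ open, literals {a=false, b=false, c=false}.
  branch 2 (add T (((c → (b → b)) ∧ c) ∧ (a → ((¬a → a) ∧ (¬a ↔ c))))):
    T (((c → (b → b)) ∧ c) ∧ (a → ((¬a → a) ∧ (¬a ↔ c)))): α-rule — add T ((c → (b → b)) ∧ c), T (a → ((¬a → a) ∧ (¬a ↔ c))).
    T ((c → (b → b)) ∧ c): α-rule — add T (c → (b → b)), T c.
    T (a → ((¬a → a) ∧ (¬a ↔ c))): β-rule — branch into F a  //  T ((¬a → a) ∧ (¬a ↔ c)).
      branch 2.1 (add F a):
        T (c → (b → b)): β-rule — branch into F c  //  T (b → b).
          branch 2.1.1 (add F c):
            × closes — contains both c and ¬c.
          branch 2.1.2 (add T (b → b)):
            T (b → b): β-rule — branch into F b  //  T b.
              branch 2.1.2.1 (add F b):
                ○ open, literals {a=false, b=false, c=true}.
              branch 2.1.2.2 (add T b):
                ○ open, literals {a=false, b=true, c=true}.
      branch 2.2 (add T ((¬a → a) ∧ (¬a ↔ c))):
        T ((¬a → a) ∧ (¬a ↔ c)): α-rule — add T (¬a → a), T (¬a ↔ c).
        T (c → (b → b)): β-rule — branch into F c  //  T (b → b).
          branch 2.2.1 (add F c):
            × closes — contains both c and ¬c.
          branch 2.2.2 (add T (b → b)):
            T (¬a → a): β-rule — branch into F ¬a  //  T a.
              branch 2.2.2.1 (add F ¬a):
                T (¬a ↔ c): β-rule — branch into T ¬a, T c  //  F ¬a, F c.
                  branch 2.2.2.1.1 (add T ¬a, T c):
                    × closes — contains both a and ¬a.
                  branch 2.2.2.1.2 (add F ¬a, F c):
                    × closes — contains both c and ¬c.
              branch 2.2.2.2 (add T a):
                T (¬a ↔ c): β-rule — branch into T ¬a, T c  //  F ¬a, F c.
                  branch 2.2.2.2.1 (add T ¬a, T c):
                    × closes — contains both a and ¬a.
                  branch 2.2.2.2.2 (add F ¬a, F c):
                    × closes — contains both c and ¬c.
6 branches closed, 4 open.
Each open branch fixes some atoms; the unmentioned ones are free. Counting distinct full assignments: branch {a=false, b=true, c=true} (none free) contributes 1 new; branch {a=false, b=false, c=false} (none free) contributes 1 new; branch {a=false, b=false, c=true} (none free) contributes 1 new; branch {a=false, b=true, c=true} (none free) contributes 0 new. Total: 3.

3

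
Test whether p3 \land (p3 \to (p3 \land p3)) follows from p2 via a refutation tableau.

No

Initial set: {p2; \lnot (p3 \land (p3 \to (p3 \land p3)))}.
\lnot (p3 \land (p3 \to (p3 \land p3))): β-rule — branch into \lnot p3  //  \lnot (p3 \to (p3 \land p3)).
  branch 1 (add \lnot p3):
    ○ open, literals {p2=T, p3=F}.
  branch 2 (add \lnot (p3 \to (p3 \land p3))):
    \lnot (p3 \to (p3 \land p3)): α-rule — add p3, \lnot (p3 \land p3).
    \lnot (p3 \land p3): β-rule — branch into \lnot p3  //  \lnot p3.
      branch 2.1 (add \lnot p3):
        × closes — contains both p3 and \lnot p3.
      branch 2.2 (add \lnot p3):
        × closes — contains both p3 and \lnot p3.
2 branches closed, 1 open.
An open branch gives a countermodel: p2=T, p3=F (unmentioned atoms arbitrary); the premises hold there but the conclusion fails.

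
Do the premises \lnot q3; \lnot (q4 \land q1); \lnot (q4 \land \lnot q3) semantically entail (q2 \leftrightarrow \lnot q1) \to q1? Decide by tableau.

No

Initial set: {T \lnot q3; T \lnot (q4 \land q1); T \lnot (q4 \land \lnot q3); F ((q2 \leftrightarrow \lnot q1) \to q1)}.
F ((q2 \leftrightarrow \lnot q1) \to q1): α-rule — add T (q2 \leftrightarrow \lnot q1), F q1.
T \lnot (q4 \land q1): β-rule — branch into F q4  //  F q1.
  branch 1 (add F q4):
    T \lnot (q4 \land \lnot q3): β-rule — branch into F q4  //  F \lnot q3.
      branch 1.1 (add F q4):
        T (q2 \leftrightarrow \lnot q1): β-rule — branch into T q2, T \lnot q1  //  F q2, F \lnot q1.
          branch 1.1.1 (add T q2, T \lnot q1):
            ○ open, literals {q1=false, q2=true, q3=false, q4=false}.
          branch 1.1.2 (add F q2, F \lnot q1):
            × closes — contains both q1 and \lnot q1.
      branch 1.2 (add F \lnot q3):
        × closes — contains both q3 and \lnot q3.
  branch 2 (add F q1):
    T \lnot (q4 \land \lnot q3): β-rule — branch into F q4  //  F \lnot q3.
      branch 2.1 (add F q4):
        T (q2 \leftrightarrow \lnot q1): β-rule — branch into T q2, T \lnot q1  //  F q2, F \lnot q1.
          branch 2.1.1 (add T q2, T \lnot q1):
            ○ open, literals {q1=false, q2=true, q3=false, q4=false}.
          branch 2.1.2 (add F q2, F \lnot q1):
            × closes — contains both q1 and \lnot q1.
      branch 2.2 (add F \lnot q3):
        × closes — contains both q3 and \lnot q3.
4 branches closed, 2 open.
An open branch gives a countermodel: q1=false, q2=true, q3=false, q4=false (unmentioned atoms arbitrary); the premises hold there but the conclusion fails.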